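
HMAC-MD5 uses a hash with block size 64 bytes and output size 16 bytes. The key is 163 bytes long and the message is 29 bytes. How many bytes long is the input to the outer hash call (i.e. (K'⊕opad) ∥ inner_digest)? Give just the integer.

Key is 163 > 64 bytes, so it is hashed to 16 bytes then zero-padded to 64: |K'| = 64.
Outer input = (K'⊕opad) ∥ H(inner) → 64 + 16 = 80 bytes.

80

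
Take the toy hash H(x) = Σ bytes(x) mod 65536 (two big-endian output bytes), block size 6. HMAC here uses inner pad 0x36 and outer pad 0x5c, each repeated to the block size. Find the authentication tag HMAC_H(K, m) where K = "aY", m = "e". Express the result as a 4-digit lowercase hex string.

Key "aY" = 61 59 is 2 bytes ≤ B = 6; zero-pad to 6 bytes: K' = 61 59 00 00 00 00.
K' ⊕ ipad = 57 6f 36 36 36 36.  K' ⊕ opad = 3d 05 5c 5c 5c 5c.
Inner input = (K'⊕ipad) ∥ m = 57 6f 36 36 36 36 ∥ 65.
Inner hash: sum = 87+111+54+54+54+54+101 = 515 → 02 03.
Outer input = (K'⊕opad) ∥ inner = 3d 05 5c 5c 5c 5c ∥ 02 03.
Outer hash (tag): sum = 61+5+92+92+92+92+2+3 = 439 → 01 b7.

01b7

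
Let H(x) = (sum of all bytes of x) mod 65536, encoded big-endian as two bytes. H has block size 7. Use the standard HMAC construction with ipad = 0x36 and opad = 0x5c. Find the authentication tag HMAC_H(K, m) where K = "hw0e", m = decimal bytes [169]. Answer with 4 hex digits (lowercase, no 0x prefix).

025d

Key "hw0e" = 68 77 30 65 is 4 bytes ≤ B = 7; zero-pad to 7 bytes: K' = 68 77 30 65 00 00 00.
K' ⊕ ipad = 5e 41 06 53 36 36 36.  K' ⊕ opad = 34 2b 6c 39 5c 5c 5c.
Inner input = (K'⊕ipad) ∥ m = 5e 41 06 53 36 36 36 ∥ a9.
Inner hash: sum = 94+65+6+83+54+54+54+169 = 579 → 02 43.
Outer input = (K'⊕opad) ∥ inner = 34 2b 6c 39 5c 5c 5c ∥ 02 43.
Outer hash (tag): sum = 52+43+108+57+92+92+92+2+67 = 605 → 02 5d.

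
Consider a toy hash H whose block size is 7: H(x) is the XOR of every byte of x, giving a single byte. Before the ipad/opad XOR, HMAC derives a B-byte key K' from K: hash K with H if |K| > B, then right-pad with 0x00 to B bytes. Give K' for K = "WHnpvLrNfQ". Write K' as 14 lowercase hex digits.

30000000000000

|K| = 10 > B = 7, so first hash the key.
H(K): XOR 57⊕48⊕6e⊕70⊕76⊕4c⊕72⊕4e⊕66⊕51 = 30.
Zero-pad H(K) = 30 to 7 bytes: K' = 30 00 00 00 00 00 00.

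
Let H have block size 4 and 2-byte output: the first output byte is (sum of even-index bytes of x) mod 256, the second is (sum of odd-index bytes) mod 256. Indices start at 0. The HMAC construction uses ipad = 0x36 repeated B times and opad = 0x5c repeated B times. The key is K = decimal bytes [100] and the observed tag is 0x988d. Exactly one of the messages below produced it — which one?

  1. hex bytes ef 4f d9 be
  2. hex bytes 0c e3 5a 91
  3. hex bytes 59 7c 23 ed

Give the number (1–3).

3

Key decimal bytes [100] = 64 is 1 byte ≤ B = 4; zero-pad to 4 bytes: K' = 64 00 00 00.
K' ⊕ ipad = 52 36 36 36; K' ⊕ opad = 38 5c 5c 5c.
m1: inner = H(52 36 36 36 ef 4f d9 be) = 50 79; tag = H(38 5c 5c 5c 50 79) = e431
m2: inner = H(52 36 36 36 0c e3 5a 91) = ee e0; tag = H(38 5c 5c 5c ee e0) = 8298
m3: inner = H(52 36 36 36 59 7c 23 ed) = 04 d5; tag = H(38 5c 5c 5c 04 d5) = 988d ← matches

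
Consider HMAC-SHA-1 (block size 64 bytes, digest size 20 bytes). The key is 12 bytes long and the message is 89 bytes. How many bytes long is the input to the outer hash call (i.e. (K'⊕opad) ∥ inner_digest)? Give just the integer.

Key is 12 ≤ 64 bytes, zero-padded: |K'| = 64.
Outer input = (K'⊕opad) ∥ H(inner) → 64 + 20 = 84 bytes.

84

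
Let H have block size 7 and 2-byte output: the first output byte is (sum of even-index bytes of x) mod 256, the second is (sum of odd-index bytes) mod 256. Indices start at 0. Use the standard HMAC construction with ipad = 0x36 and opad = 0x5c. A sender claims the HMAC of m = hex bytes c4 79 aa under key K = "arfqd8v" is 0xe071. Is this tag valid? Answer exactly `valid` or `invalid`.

Key "arfqd8v" = 61 72 66 71 64 38 76 is exactly B = 7 bytes: K' = 61 72 66 71 64 38 76.
K' ⊕ ipad = 57 44 50 47 52 0e 40; K' ⊕ opad = 3d 2e 3a 2d 38 64 2a.
Inner hash: even-index sum = 434 mod 256 = 178; odd-index sum = 519 mod 256 = 7 → b2 07.
Outer hash (recomputed tag): even-index sum = 224 mod 256 = 224; odd-index sum = 369 mod 256 = 113 → e0 71.
Recomputed tag = e071; claimed = e071 → match.

valid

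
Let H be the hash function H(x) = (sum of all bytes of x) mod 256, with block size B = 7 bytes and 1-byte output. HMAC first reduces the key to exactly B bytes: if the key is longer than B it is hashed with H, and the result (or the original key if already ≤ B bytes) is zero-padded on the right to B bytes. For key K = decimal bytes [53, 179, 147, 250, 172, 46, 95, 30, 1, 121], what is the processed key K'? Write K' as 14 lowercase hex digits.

|K| = 10 > B = 7, so first hash the key.
H(K): sum = 53+179+147+250+172+46+95+30+1+121 = 1094; mod 256 = 70 → 46.
Zero-pad H(K) = 46 to 7 bytes: K' = 46 00 00 00 00 00 00.

46000000000000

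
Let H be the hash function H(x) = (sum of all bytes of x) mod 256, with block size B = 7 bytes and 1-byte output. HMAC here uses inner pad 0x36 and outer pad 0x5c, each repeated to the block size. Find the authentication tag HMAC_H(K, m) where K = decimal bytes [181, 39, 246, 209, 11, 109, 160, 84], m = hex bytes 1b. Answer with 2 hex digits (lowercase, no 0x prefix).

Key decimal bytes [181, 39, 246, 209, 11, 109, 160, 84] = b5 27 f6 d1 0b 6d a0 54 is 8 bytes > B = 7, so hash it first: H(key) = 0f, then zero-pad to 7 bytes: K' = 0f 00 00 00 00 00 00.
K' ⊕ ipad = 39 36 36 36 36 36 36.  K' ⊕ opad = 53 5c 5c 5c 5c 5c 5c.
Inner input = (K'⊕ipad) ∥ m = 39 36 36 36 36 36 36 ∥ 1b.
Inner hash: sum = 57+54+54+54+54+54+54+27 = 408; mod 256 = 152 → 98.
Outer input = (K'⊕opad) ∥ inner = 53 5c 5c 5c 5c 5c 5c ∥ 98.
Outer hash (tag): sum = 83+92+92+92+92+92+92+152 = 787; mod 256 = 19 → 13.

13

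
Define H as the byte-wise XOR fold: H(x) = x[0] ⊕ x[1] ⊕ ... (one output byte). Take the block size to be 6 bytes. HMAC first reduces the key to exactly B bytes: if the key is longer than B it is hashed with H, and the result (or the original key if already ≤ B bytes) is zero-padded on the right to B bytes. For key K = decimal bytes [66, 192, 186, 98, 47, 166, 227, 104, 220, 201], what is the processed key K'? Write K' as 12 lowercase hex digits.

4d0000000000

|K| = 10 > B = 6, so first hash the key.
H(K): XOR 42⊕c0⊕ba⊕62⊕2f⊕a6⊕e3⊕68⊕dc⊕c9 = 4d.
Zero-pad H(K) = 4d to 6 bytes: K' = 4d 00 00 00 00 00.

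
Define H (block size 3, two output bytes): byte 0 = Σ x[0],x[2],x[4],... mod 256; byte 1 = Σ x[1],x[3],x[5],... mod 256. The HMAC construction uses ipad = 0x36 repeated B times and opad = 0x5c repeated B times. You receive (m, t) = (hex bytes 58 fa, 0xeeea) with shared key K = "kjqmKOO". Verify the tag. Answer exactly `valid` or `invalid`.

valid

Key "kjqmKOO" = 6b 6a 71 6d 4b 4f 4f is 7 bytes > B = 3, so hash it first: H(key) = 76 26, then zero-pad to 3 bytes: K' = 76 26 00.
K' ⊕ ipad = 40 10 36; K' ⊕ opad = 2a 7a 5c.
Inner hash: even-index sum = 368 mod 256 = 112; odd-index sum = 104 mod 256 = 104 → 70 68.
Outer hash (recomputed tag): even-index sum = 238 mod 256 = 238; odd-index sum = 234 mod 256 = 234 → ee ea.
Recomputed tag = eeea; claimed = eeea → match.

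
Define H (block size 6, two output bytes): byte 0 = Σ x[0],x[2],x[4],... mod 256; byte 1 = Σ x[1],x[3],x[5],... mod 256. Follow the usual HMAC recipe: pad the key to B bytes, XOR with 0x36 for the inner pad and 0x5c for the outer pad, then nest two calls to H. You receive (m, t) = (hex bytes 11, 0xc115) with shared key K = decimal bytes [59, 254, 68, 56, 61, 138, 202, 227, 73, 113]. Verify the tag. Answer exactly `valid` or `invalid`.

Key decimal bytes [59, 254, 68, 56, 61, 138, 202, 227, 73, 113] = 3b fe 44 38 3d 8a ca e3 49 71 is 10 bytes > B = 6, so hash it first: H(key) = cf 14, then zero-pad to 6 bytes: K' = cf 14 00 00 00 00.
K' ⊕ ipad = f9 22 36 36 36 36; K' ⊕ opad = 93 48 5c 5c 5c 5c.
Inner hash: even-index sum = 374 mod 256 = 118; odd-index sum = 142 mod 256 = 142 → 76 8e.
Outer hash (recomputed tag): even-index sum = 449 mod 256 = 193; odd-index sum = 398 mod 256 = 142 → c1 8e.
Recomputed tag = c18e; claimed = c115 → mismatch.

invalid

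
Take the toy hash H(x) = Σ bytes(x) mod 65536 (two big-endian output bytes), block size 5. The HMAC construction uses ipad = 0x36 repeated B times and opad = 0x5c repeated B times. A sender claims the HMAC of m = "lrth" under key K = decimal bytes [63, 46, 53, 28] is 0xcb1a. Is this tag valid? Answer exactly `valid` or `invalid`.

Key decimal bytes [63, 46, 53, 28] = 3f 2e 35 1c is 4 bytes ≤ B = 5; zero-pad to 5 bytes: K' = 3f 2e 35 1c 00.
K' ⊕ ipad = 09 18 03 2a 36; K' ⊕ opad = 63 72 69 40 5c.
Inner hash: sum = 9+24+3+42+54+108+114+116+104 = 574 → 02 3e.
Outer hash (recomputed tag): sum = 99+114+105+64+92+2+62 = 538 → 02 1a.
Recomputed tag = 021a; claimed = cb1a → mismatch.

invalid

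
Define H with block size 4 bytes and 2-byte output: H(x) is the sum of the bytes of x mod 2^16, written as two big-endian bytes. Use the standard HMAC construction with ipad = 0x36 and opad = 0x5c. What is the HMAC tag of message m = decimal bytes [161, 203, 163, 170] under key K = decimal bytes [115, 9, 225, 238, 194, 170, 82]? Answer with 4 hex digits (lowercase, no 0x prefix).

01fe

Key decimal bytes [115, 9, 225, 238, 194, 170, 82] = 73 09 e1 ee c2 aa 52 is 7 bytes > B = 4, so hash it first: H(key) = 04 09, then zero-pad to 4 bytes: K' = 04 09 00 00.
K' ⊕ ipad = 32 3f 36 36.  K' ⊕ opad = 58 55 5c 5c.
Inner input = (K'⊕ipad) ∥ m = 32 3f 36 36 ∥ a1 cb a3 aa.
Inner hash: sum = 50+63+54+54+161+203+163+170 = 918 → 03 96.
Outer input = (K'⊕opad) ∥ inner = 58 55 5c 5c ∥ 03 96.
Outer hash (tag): sum = 88+85+92+92+3+150 = 510 → 01 fe.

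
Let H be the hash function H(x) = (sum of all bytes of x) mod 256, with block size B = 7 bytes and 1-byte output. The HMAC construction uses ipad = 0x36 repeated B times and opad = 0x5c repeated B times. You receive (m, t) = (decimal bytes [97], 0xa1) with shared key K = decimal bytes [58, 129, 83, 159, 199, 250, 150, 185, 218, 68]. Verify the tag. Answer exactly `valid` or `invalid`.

Key decimal bytes [58, 129, 83, 159, 199, 250, 150, 185, 218, 68] = 3a 81 53 9f c7 fa 96 b9 da 44 is 10 bytes > B = 7, so hash it first: H(key) = db, then zero-pad to 7 bytes: K' = db 00 00 00 00 00 00.
K' ⊕ ipad = ed 36 36 36 36 36 36; K' ⊕ opad = 87 5c 5c 5c 5c 5c 5c.
Inner hash: sum = 237+54+54+54+54+54+54+97 = 658; mod 256 = 146 → 92.
Outer hash (recomputed tag): sum = 135+92+92+92+92+92+92+146 = 833; mod 256 = 65 → 41.
Recomputed tag = 41; claimed = a1 → mismatch.

invalid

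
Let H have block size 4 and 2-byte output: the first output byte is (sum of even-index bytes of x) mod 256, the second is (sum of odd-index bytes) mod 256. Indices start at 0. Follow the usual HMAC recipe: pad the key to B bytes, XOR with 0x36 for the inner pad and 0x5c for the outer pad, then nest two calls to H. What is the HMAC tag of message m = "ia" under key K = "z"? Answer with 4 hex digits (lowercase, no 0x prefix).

6d85

Key "z" = 7a is 1 byte ≤ B = 4; zero-pad to 4 bytes: K' = 7a 00 00 00.
K' ⊕ ipad = 4c 36 36 36.  K' ⊕ opad = 26 5c 5c 5c.
Inner input = (K'⊕ipad) ∥ m = 4c 36 36 36 ∥ 69 61.
Inner hash: even-index sum = 235 mod 256 = 235; odd-index sum = 205 mod 256 = 205 → eb cd.
Outer input = (K'⊕opad) ∥ inner = 26 5c 5c 5c ∥ eb cd.
Outer hash (tag): even-index sum = 365 mod 256 = 109; odd-index sum = 389 mod 256 = 133 → 6d 85.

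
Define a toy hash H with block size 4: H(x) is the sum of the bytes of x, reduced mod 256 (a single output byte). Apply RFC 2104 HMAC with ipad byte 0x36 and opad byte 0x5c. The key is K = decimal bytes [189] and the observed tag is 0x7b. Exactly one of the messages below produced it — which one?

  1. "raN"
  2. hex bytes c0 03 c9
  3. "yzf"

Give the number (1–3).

Key decimal bytes [189] = bd is 1 byte ≤ B = 4; zero-pad to 4 bytes: K' = bd 00 00 00.
K' ⊕ ipad = 8b 36 36 36; K' ⊕ opad = e1 5c 5c 5c.
m1: inner = H(8b 36 36 36 72 61 4e) = 4e; tag = H(e1 5c 5c 5c 4e) = 43
m2: inner = H(8b 36 36 36 c0 03 c9) = b9; tag = H(e1 5c 5c 5c b9) = ae
m3: inner = H(8b 36 36 36 79 7a 66) = 86; tag = H(e1 5c 5c 5c 86) = 7b ← matches

3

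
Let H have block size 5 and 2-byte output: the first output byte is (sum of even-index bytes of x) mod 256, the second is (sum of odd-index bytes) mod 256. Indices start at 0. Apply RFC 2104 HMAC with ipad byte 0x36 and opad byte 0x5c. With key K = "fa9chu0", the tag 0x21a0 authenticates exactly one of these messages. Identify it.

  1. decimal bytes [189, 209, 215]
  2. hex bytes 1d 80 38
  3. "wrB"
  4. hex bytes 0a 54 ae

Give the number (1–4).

Key "fa9chu0" = 66 61 39 63 68 75 30 is 7 bytes > B = 5, so hash it first: H(key) = 37 39, then zero-pad to 5 bytes: K' = 37 39 00 00 00.
K' ⊕ ipad = 01 0f 36 36 36; K' ⊕ opad = 6b 65 5c 5c 5c.
m1: inner = H(01 0f 36 36 36 bd d1 d7) = 3e d9; tag = H(6b 65 5c 5c 5c 3e d9) = fcff
m2: inner = H(01 0f 36 36 36 1d 80 38) = ed 9a; tag = H(6b 65 5c 5c 5c ed 9a) = bdae
m3: inner = H(01 0f 36 36 36 77 72 42) = df fe; tag = H(6b 65 5c 5c 5c df fe) = 21a0 ← matches
m4: inner = H(01 0f 36 36 36 0a 54 ae) = c1 fd; tag = H(6b 65 5c 5c 5c c1 fd) = 2082

3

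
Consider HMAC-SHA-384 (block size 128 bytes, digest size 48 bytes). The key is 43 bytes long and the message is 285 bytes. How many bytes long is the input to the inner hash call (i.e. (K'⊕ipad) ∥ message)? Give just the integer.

Key is 43 ≤ 128 bytes, zero-padded: |K'| = 128.
Inner input = (K'⊕ipad) ∥ m → 128 + 285 = 413 bytes.

413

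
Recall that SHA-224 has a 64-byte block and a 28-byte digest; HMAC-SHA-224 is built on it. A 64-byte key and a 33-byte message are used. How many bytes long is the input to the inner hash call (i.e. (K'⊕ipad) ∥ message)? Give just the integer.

Key is 64 ≤ 64 bytes, zero-padded: |K'| = 64.
Inner input = (K'⊕ipad) ∥ m → 64 + 33 = 97 bytes.

97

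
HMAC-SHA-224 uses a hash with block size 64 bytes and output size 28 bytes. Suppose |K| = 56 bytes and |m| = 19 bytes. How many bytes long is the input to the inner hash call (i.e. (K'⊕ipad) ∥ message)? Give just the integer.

Key is 56 ≤ 64 bytes, zero-padded: |K'| = 64.
Inner input = (K'⊕ipad) ∥ m → 64 + 19 = 83 bytes.

83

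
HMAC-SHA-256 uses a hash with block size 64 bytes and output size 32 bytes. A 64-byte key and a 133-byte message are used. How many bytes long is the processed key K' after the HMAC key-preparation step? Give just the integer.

64

Key is 64 ≤ 64 bytes, zero-padded: |K'| = 64.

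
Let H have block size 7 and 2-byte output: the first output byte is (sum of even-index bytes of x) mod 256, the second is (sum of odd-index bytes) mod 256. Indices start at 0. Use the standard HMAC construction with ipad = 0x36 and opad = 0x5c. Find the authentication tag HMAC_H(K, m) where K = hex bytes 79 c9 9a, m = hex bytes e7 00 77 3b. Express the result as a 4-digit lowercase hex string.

6cef

Key hex bytes 79 c9 9a is 3 bytes ≤ B = 7; zero-pad to 7 bytes: K' = 79 c9 9a 00 00 00 00.
K' ⊕ ipad = 4f ff ac 36 36 36 36.  K' ⊕ opad = 25 95 c6 5c 5c 5c 5c.
Inner input = (K'⊕ipad) ∥ m = 4f ff ac 36 36 36 36 ∥ e7 00 77 3b.
Inner hash: even-index sum = 418 mod 256 = 162; odd-index sum = 713 mod 256 = 201 → a2 c9.
Outer input = (K'⊕opad) ∥ inner = 25 95 c6 5c 5c 5c 5c ∥ a2 c9.
Outer hash (tag): even-index sum = 620 mod 256 = 108; odd-index sum = 495 mod 256 = 239 → 6c ef.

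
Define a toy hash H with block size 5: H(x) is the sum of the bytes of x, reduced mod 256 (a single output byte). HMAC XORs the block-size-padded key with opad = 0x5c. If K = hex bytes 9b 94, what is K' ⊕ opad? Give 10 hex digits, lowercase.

c7c85c5c5c

Key hex bytes 9b 94 is 2 bytes ≤ B = 5; zero-pad to 5 bytes: K' = 9b 94 00 00 00.
XOR each byte with 0x5c: 9b⊕5c=c7, 94⊕5c=c8, 00⊕5c=5c, 00⊕5c=5c, 00⊕5c=5c.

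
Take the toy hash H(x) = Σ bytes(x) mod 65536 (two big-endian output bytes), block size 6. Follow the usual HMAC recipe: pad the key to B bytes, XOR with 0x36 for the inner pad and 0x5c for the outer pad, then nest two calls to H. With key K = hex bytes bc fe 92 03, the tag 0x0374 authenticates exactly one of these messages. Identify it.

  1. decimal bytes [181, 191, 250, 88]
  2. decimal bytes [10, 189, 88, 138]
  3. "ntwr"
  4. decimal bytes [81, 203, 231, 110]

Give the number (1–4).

4

Key hex bytes bc fe 92 03 is 4 bytes ≤ B = 6; zero-pad to 6 bytes: K' = bc fe 92 03 00 00.
K' ⊕ ipad = 8a c8 a4 35 36 36; K' ⊕ opad = e0 a2 ce 5f 5c 5c.
m1: inner = H(8a c8 a4 35 36 36 b5 bf fa 58) = 05 5d; tag = H(e0 a2 ce 5f 5c 5c 05 5d) = 03c9
m2: inner = H(8a c8 a4 35 36 36 0a bd 58 8a) = 04 40; tag = H(e0 a2 ce 5f 5c 5c 04 40) = 03ab
m3: inner = H(8a c8 a4 35 36 36 6e 74 77 72) = 04 62; tag = H(e0 a2 ce 5f 5c 5c 04 62) = 03cd
m4: inner = H(8a c8 a4 35 36 36 51 cb e7 6e) = 05 08; tag = H(e0 a2 ce 5f 5c 5c 05 08) = 0374 ← matches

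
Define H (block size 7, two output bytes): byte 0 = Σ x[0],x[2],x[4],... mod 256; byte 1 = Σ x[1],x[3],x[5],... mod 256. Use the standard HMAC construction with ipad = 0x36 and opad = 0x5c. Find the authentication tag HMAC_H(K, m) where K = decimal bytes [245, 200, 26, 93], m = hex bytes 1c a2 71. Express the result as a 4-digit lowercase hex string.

d3ee

Key decimal bytes [245, 200, 26, 93] = f5 c8 1a 5d is 4 bytes ≤ B = 7; zero-pad to 7 bytes: K' = f5 c8 1a 5d 00 00 00.
K' ⊕ ipad = c3 fe 2c 6b 36 36 36.  K' ⊕ opad = a9 94 46 01 5c 5c 5c.
Inner input = (K'⊕ipad) ∥ m = c3 fe 2c 6b 36 36 36 ∥ 1c a2 71.
Inner hash: even-index sum = 509 mod 256 = 253; odd-index sum = 556 mod 256 = 44 → fd 2c.
Outer input = (K'⊕opad) ∥ inner = a9 94 46 01 5c 5c 5c ∥ fd 2c.
Outer hash (tag): even-index sum = 467 mod 256 = 211; odd-index sum = 494 mod 256 = 238 → d3 ee.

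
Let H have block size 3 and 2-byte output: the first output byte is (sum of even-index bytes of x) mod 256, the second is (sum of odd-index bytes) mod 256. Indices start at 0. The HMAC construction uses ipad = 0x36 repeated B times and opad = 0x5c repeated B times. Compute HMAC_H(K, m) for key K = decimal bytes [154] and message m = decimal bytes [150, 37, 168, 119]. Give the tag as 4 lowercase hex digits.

96da

Key decimal bytes [154] = 9a is 1 byte ≤ B = 3; zero-pad to 3 bytes: K' = 9a 00 00.
K' ⊕ ipad = ac 36 36.  K' ⊕ opad = c6 5c 5c.
Inner input = (K'⊕ipad) ∥ m = ac 36 36 ∥ 96 25 a8 77.
Inner hash: even-index sum = 382 mod 256 = 126; odd-index sum = 372 mod 256 = 116 → 7e 74.
Outer input = (K'⊕opad) ∥ inner = c6 5c 5c ∥ 7e 74.
Outer hash (tag): even-index sum = 406 mod 256 = 150; odd-index sum = 218 mod 256 = 218 → 96 da.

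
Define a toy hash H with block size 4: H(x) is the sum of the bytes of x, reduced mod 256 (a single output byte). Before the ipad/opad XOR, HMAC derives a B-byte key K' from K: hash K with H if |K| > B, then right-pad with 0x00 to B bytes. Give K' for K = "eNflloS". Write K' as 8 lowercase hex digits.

b3000000

|K| = 7 > B = 4, so first hash the key.
H(K): sum = 101+78+102+108+108+111+83 = 691; mod 256 = 179 → b3.
Zero-pad H(K) = b3 to 4 bytes: K' = b3 00 00 00.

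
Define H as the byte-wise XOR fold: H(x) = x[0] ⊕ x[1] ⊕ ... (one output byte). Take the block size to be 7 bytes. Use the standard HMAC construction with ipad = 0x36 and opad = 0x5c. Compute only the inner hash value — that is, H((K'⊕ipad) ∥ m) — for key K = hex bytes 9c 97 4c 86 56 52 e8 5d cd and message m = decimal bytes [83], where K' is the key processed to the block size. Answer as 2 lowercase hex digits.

d8

Key hex bytes 9c 97 4c 86 56 52 e8 5d cd is 9 bytes > B = 7, so hash it first: H(key) = bd, then zero-pad to 7 bytes: K' = bd 00 00 00 00 00 00.
K' ⊕ ipad = 8b 36 36 36 36 36 36.
Inner input = 8b 36 36 36 36 36 36 ∥ 53.
Inner hash: XOR 8b⊕36⊕36⊕36⊕36⊕36⊕36⊕53 = d8.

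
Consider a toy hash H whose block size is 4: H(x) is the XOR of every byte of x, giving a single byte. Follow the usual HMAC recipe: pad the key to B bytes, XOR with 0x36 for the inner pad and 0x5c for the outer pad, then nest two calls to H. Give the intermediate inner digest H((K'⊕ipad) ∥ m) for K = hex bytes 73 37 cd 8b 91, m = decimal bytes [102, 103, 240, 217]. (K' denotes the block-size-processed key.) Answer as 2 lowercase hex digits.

bb

Key hex bytes 73 37 cd 8b 91 is 5 bytes > B = 4, so hash it first: H(key) = 93, then zero-pad to 4 bytes: K' = 93 00 00 00.
K' ⊕ ipad = a5 36 36 36.
Inner input = a5 36 36 36 ∥ 66 67 f0 d9.
Inner hash: XOR a5⊕36⊕36⊕36⊕66⊕67⊕f0⊕d9 = bb.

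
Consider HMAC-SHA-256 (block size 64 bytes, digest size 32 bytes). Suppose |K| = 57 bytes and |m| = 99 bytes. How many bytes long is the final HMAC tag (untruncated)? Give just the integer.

32

The tag is one SHA-256 digest: 32 bytes.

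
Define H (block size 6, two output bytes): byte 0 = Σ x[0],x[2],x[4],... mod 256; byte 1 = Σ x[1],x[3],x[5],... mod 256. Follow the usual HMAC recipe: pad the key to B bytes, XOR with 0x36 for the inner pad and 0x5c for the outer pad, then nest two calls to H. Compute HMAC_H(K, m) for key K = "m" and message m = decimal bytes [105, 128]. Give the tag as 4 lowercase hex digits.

1936

Key "m" = 6d is 1 byte ≤ B = 6; zero-pad to 6 bytes: K' = 6d 00 00 00 00 00.
K' ⊕ ipad = 5b 36 36 36 36 36.  K' ⊕ opad = 31 5c 5c 5c 5c 5c.
Inner input = (K'⊕ipad) ∥ m = 5b 36 36 36 36 36 ∥ 69 80.
Inner hash: even-index sum = 304 mod 256 = 48; odd-index sum = 290 mod 256 = 34 → 30 22.
Outer input = (K'⊕opad) ∥ inner = 31 5c 5c 5c 5c 5c ∥ 30 22.
Outer hash (tag): even-index sum = 281 mod 256 = 25; odd-index sum = 310 mod 256 = 54 → 19 36.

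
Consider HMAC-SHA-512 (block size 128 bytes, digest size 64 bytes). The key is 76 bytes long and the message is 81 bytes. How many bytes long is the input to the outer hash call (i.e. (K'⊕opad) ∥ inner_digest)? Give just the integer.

192

Key is 76 ≤ 128 bytes, zero-padded: |K'| = 128.
Outer input = (K'⊕opad) ∥ H(inner) → 128 + 64 = 192 bytes.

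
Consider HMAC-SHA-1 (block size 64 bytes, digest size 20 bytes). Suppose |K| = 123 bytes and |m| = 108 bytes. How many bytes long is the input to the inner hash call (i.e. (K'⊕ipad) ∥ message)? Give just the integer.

Key is 123 > 64 bytes, so it is hashed to 20 bytes then zero-padded to 64: |K'| = 64.
Inner input = (K'⊕ipad) ∥ m → 64 + 108 = 172 bytes.

172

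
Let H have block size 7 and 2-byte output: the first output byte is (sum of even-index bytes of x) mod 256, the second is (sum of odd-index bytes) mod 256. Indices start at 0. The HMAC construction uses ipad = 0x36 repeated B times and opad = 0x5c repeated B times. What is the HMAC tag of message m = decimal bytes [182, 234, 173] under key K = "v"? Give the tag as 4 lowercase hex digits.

43e0

Key "v" = 76 is 1 byte ≤ B = 7; zero-pad to 7 bytes: K' = 76 00 00 00 00 00 00.
K' ⊕ ipad = 40 36 36 36 36 36 36.  K' ⊕ opad = 2a 5c 5c 5c 5c 5c 5c.
Inner input = (K'⊕ipad) ∥ m = 40 36 36 36 36 36 36 ∥ b6 ea ad.
Inner hash: even-index sum = 460 mod 256 = 204; odd-index sum = 517 mod 256 = 5 → cc 05.
Outer input = (K'⊕opad) ∥ inner = 2a 5c 5c 5c 5c 5c 5c ∥ cc 05.
Outer hash (tag): even-index sum = 323 mod 256 = 67; odd-index sum = 480 mod 256 = 224 → 43 e0.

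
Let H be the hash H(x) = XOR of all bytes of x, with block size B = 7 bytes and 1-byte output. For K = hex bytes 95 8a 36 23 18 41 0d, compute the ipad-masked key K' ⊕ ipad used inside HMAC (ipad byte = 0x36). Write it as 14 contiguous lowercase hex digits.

a3bc00152e773b

Key hex bytes 95 8a 36 23 18 41 0d is exactly B = 7 bytes: K' = 95 8a 36 23 18 41 0d.
XOR each byte with 0x36: 95⊕36=a3, 8a⊕36=bc, 36⊕36=00, 23⊕36=15, 18⊕36=2e, 41⊕36=77, 0d⊕36=3b.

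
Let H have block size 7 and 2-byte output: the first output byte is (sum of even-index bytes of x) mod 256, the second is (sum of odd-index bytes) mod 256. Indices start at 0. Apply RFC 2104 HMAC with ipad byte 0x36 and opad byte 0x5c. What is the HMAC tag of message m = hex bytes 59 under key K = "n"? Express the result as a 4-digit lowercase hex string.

410e

Key "n" = 6e is 1 byte ≤ B = 7; zero-pad to 7 bytes: K' = 6e 00 00 00 00 00 00.
K' ⊕ ipad = 58 36 36 36 36 36 36.  K' ⊕ opad = 32 5c 5c 5c 5c 5c 5c.
Inner input = (K'⊕ipad) ∥ m = 58 36 36 36 36 36 36 ∥ 59.
Inner hash: even-index sum = 250 mod 256 = 250; odd-index sum = 251 mod 256 = 251 → fa fb.
Outer input = (K'⊕opad) ∥ inner = 32 5c 5c 5c 5c 5c 5c ∥ fa fb.
Outer hash (tag): even-index sum = 577 mod 256 = 65; odd-index sum = 526 mod 256 = 14 → 41 0e.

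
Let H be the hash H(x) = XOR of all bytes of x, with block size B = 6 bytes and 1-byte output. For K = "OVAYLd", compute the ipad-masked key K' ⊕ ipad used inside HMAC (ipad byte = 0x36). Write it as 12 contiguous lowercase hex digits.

7960776f7a52

Key "OVAYLd" = 4f 56 41 59 4c 64 is exactly B = 6 bytes: K' = 4f 56 41 59 4c 64.
XOR each byte with 0x36: 4f⊕36=79, 56⊕36=60, 41⊕36=77, 59⊕36=6f, 4c⊕36=7a, 64⊕36=52.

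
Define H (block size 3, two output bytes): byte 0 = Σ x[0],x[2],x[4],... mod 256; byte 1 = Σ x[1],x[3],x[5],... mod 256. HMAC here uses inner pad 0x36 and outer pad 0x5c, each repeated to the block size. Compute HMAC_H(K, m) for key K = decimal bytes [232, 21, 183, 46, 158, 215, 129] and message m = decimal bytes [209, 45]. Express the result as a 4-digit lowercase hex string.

3b31

Key decimal bytes [232, 21, 183, 46, 158, 215, 129] = e8 15 b7 2e 9e d7 81 is 7 bytes > B = 3, so hash it first: H(key) = be 1a, then zero-pad to 3 bytes: K' = be 1a 00.
K' ⊕ ipad = 88 2c 36.  K' ⊕ opad = e2 46 5c.
Inner input = (K'⊕ipad) ∥ m = 88 2c 36 ∥ d1 2d.
Inner hash: even-index sum = 235 mod 256 = 235; odd-index sum = 253 mod 256 = 253 → eb fd.
Outer input = (K'⊕opad) ∥ inner = e2 46 5c ∥ eb fd.
Outer hash (tag): even-index sum = 571 mod 256 = 59; odd-index sum = 305 mod 256 = 49 → 3b 31.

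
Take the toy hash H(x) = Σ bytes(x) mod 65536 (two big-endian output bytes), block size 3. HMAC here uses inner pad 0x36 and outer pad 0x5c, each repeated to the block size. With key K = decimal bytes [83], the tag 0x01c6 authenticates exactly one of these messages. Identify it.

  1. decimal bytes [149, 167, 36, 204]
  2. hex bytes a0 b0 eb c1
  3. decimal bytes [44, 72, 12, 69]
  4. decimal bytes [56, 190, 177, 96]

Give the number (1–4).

Key decimal bytes [83] = 53 is 1 byte ≤ B = 3; zero-pad to 3 bytes: K' = 53 00 00.
K' ⊕ ipad = 65 36 36; K' ⊕ opad = 0f 5c 5c.
m1: inner = H(65 36 36 95 a7 24 cc) = 02 fd; tag = H(0f 5c 5c 02 fd) = 01c6 ← matches
m2: inner = H(65 36 36 a0 b0 eb c1) = 03 cd; tag = H(0f 5c 5c 03 cd) = 0197
m3: inner = H(65 36 36 2c 48 0c 45) = 01 96; tag = H(0f 5c 5c 01 96) = 015e
m4: inner = H(65 36 36 38 be b1 60) = 02 d8; tag = H(0f 5c 5c 02 d8) = 01a1

1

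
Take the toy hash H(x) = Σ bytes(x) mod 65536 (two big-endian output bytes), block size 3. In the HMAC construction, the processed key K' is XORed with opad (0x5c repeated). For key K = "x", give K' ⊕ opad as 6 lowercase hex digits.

Key "x" = 78 is 1 byte ≤ B = 3; zero-pad to 3 bytes: K' = 78 00 00.
XOR each byte with 0x5c: 78⊕5c=24, 00⊕5c=5c, 00⊕5c=5c.

245c5c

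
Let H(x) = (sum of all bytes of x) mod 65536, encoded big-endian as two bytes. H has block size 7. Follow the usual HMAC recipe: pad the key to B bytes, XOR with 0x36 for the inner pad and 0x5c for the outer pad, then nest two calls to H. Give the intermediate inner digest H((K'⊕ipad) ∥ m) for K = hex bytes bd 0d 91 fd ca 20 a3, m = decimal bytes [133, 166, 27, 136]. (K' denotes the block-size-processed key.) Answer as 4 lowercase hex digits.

05ad

Key hex bytes bd 0d 91 fd ca 20 a3 is exactly B = 7 bytes: K' = bd 0d 91 fd ca 20 a3.
K' ⊕ ipad = 8b 3b a7 cb fc 16 95.
Inner input = 8b 3b a7 cb fc 16 95 ∥ 85 a6 1b 88.
Inner hash: sum = 139+59+167+203+252+22+149+133+166+27+136 = 1453 → 05 ad.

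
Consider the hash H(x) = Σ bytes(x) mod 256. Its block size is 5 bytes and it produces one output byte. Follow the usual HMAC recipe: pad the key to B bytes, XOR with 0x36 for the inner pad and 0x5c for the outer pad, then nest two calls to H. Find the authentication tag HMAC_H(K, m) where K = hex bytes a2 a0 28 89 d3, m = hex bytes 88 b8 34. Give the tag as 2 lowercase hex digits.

32

Key hex bytes a2 a0 28 89 d3 is exactly B = 5 bytes: K' = a2 a0 28 89 d3.
K' ⊕ ipad = 94 96 1e bf e5.  K' ⊕ opad = fe fc 74 d5 8f.
Inner input = (K'⊕ipad) ∥ m = 94 96 1e bf e5 ∥ 88 b8 34.
Inner hash: sum = 148+150+30+191+229+136+184+52 = 1120; mod 256 = 96 → 60.
Outer input = (K'⊕opad) ∥ inner = fe fc 74 d5 8f ∥ 60.
Outer hash (tag): sum = 254+252+116+213+143+96 = 1074; mod 256 = 50 → 32.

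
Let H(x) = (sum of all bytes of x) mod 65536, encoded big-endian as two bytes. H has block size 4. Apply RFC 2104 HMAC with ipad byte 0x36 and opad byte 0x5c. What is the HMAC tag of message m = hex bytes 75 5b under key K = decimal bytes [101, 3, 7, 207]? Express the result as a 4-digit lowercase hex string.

Key decimal bytes [101, 3, 7, 207] = 65 03 07 cf is exactly B = 4 bytes: K' = 65 03 07 cf.
K' ⊕ ipad = 53 35 31 f9.  K' ⊕ opad = 39 5f 5b 93.
Inner input = (K'⊕ipad) ∥ m = 53 35 31 f9 ∥ 75 5b.
Inner hash: sum = 83+53+49+249+117+91 = 642 → 02 82.
Outer input = (K'⊕opad) ∥ inner = 39 5f 5b 93 ∥ 02 82.
Outer hash (tag): sum = 57+95+91+147+2+130 = 522 → 02 0a.

020a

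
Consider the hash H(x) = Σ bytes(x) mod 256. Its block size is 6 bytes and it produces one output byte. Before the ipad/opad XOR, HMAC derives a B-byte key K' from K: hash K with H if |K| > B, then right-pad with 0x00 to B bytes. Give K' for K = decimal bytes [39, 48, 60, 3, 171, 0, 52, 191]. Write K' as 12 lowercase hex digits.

|K| = 8 > B = 6, so first hash the key.
H(K): sum = 39+48+60+3+171+0+52+191 = 564; mod 256 = 52 → 34.
Zero-pad H(K) = 34 to 6 bytes: K' = 34 00 00 00 00 00.

340000000000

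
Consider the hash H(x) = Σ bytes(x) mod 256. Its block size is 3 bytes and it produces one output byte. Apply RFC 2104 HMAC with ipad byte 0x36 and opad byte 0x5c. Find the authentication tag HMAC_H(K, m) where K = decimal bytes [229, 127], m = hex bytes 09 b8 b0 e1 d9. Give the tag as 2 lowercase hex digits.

Key decimal bytes [229, 127] = e5 7f is 2 bytes ≤ B = 3; zero-pad to 3 bytes: K' = e5 7f 00.
K' ⊕ ipad = d3 49 36.  K' ⊕ opad = b9 23 5c.
Inner input = (K'⊕ipad) ∥ m = d3 49 36 ∥ 09 b8 b0 e1 d9.
Inner hash: sum = 211+73+54+9+184+176+225+217 = 1149; mod 256 = 125 → 7d.
Outer input = (K'⊕opad) ∥ inner = b9 23 5c ∥ 7d.
Outer hash (tag): sum = 185+35+92+125 = 437; mod 256 = 181 → b5.

b5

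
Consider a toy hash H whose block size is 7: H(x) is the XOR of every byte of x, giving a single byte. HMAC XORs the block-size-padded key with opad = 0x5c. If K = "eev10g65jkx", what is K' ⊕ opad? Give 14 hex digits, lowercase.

365c5c5c5c5c5c

Key "eev10g65jkx" = 65 65 76 31 30 67 36 35 6a 6b 78 is 11 bytes > B = 7, so hash it first: H(key) = 6a, then zero-pad to 7 bytes: K' = 6a 00 00 00 00 00 00.
XOR each byte with 0x5c: 6a⊕5c=36, 00⊕5c=5c, 00⊕5c=5c, 00⊕5c=5c, 00⊕5c=5c, 00⊕5c=5c, 00⊕5c=5c.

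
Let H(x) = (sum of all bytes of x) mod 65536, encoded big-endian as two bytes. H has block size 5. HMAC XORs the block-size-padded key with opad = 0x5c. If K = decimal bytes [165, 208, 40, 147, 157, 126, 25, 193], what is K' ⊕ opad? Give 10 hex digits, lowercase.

Key decimal bytes [165, 208, 40, 147, 157, 126, 25, 193] = a5 d0 28 93 9d 7e 19 c1 is 8 bytes > B = 5, so hash it first: H(key) = 04 25, then zero-pad to 5 bytes: K' = 04 25 00 00 00.
XOR each byte with 0x5c: 04⊕5c=58, 25⊕5c=79, 00⊕5c=5c, 00⊕5c=5c, 00⊕5c=5c.

58795c5c5c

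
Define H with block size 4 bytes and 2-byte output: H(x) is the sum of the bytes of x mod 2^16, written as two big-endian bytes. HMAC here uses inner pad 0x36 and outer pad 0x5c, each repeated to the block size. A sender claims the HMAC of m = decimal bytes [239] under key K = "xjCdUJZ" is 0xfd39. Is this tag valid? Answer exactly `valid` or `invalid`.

Key "xjCdUJZ" = 78 6a 43 64 55 4a 5a is 7 bytes > B = 4, so hash it first: H(key) = 02 82, then zero-pad to 4 bytes: K' = 02 82 00 00.
K' ⊕ ipad = 34 b4 36 36; K' ⊕ opad = 5e de 5c 5c.
Inner hash: sum = 52+180+54+54+239 = 579 → 02 43.
Outer hash (recomputed tag): sum = 94+222+92+92+2+67 = 569 → 02 39.
Recomputed tag = 0239; claimed = fd39 → mismatch.

invalid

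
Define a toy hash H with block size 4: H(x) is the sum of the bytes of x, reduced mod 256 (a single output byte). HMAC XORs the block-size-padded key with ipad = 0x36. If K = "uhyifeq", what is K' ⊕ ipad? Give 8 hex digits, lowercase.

cd363636

Key "uhyifeq" = 75 68 79 69 66 65 71 is 7 bytes > B = 4, so hash it first: H(key) = fb, then zero-pad to 4 bytes: K' = fb 00 00 00.
XOR each byte with 0x36: fb⊕36=cd, 00⊕36=36, 00⊕36=36, 00⊕36=36.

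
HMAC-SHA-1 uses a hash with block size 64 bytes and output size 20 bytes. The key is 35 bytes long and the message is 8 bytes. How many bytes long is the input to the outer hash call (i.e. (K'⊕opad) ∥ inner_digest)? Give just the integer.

84

Key is 35 ≤ 64 bytes, zero-padded: |K'| = 64.
Outer input = (K'⊕opad) ∥ H(inner) → 64 + 20 = 84 bytes.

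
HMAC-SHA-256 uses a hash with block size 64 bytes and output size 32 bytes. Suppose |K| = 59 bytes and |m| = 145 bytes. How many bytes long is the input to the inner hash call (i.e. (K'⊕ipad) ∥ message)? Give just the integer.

209

Key is 59 ≤ 64 bytes, zero-padded: |K'| = 64.
Inner input = (K'⊕ipad) ∥ m → 64 + 145 = 209 bytes.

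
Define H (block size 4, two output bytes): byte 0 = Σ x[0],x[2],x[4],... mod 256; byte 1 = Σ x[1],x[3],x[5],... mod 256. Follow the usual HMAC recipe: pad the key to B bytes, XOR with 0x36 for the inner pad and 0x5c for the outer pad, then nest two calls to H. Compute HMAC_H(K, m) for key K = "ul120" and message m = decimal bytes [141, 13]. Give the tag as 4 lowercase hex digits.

Key "ul120" = 75 6c 31 32 30 is 5 bytes > B = 4, so hash it first: H(key) = d6 9e, then zero-pad to 4 bytes: K' = d6 9e 00 00.
K' ⊕ ipad = e0 a8 36 36.  K' ⊕ opad = 8a c2 5c 5c.
Inner input = (K'⊕ipad) ∥ m = e0 a8 36 36 ∥ 8d 0d.
Inner hash: even-index sum = 419 mod 256 = 163; odd-index sum = 235 mod 256 = 235 → a3 eb.
Outer input = (K'⊕opad) ∥ inner = 8a c2 5c 5c ∥ a3 eb.
Outer hash (tag): even-index sum = 393 mod 256 = 137; odd-index sum = 521 mod 256 = 9 → 89 09.

8909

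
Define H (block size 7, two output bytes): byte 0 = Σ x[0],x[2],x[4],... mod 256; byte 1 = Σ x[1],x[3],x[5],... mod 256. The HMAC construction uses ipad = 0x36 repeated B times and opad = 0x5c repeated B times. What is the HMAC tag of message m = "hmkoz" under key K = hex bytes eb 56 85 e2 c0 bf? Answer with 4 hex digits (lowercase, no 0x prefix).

9243

Key hex bytes eb 56 85 e2 c0 bf is 6 bytes ≤ B = 7; zero-pad to 7 bytes: K' = eb 56 85 e2 c0 bf 00.
K' ⊕ ipad = dd 60 b3 d4 f6 89 36.  K' ⊕ opad = b7 0a d9 be 9c e3 5c.
Inner input = (K'⊕ipad) ∥ m = dd 60 b3 d4 f6 89 36 ∥ 68 6d 6b 6f 7a.
Inner hash: even-index sum = 920 mod 256 = 152; odd-index sum = 778 mod 256 = 10 → 98 0a.
Outer input = (K'⊕opad) ∥ inner = b7 0a d9 be 9c e3 5c ∥ 98 0a.
Outer hash (tag): even-index sum = 658 mod 256 = 146; odd-index sum = 579 mod 256 = 67 → 92 43.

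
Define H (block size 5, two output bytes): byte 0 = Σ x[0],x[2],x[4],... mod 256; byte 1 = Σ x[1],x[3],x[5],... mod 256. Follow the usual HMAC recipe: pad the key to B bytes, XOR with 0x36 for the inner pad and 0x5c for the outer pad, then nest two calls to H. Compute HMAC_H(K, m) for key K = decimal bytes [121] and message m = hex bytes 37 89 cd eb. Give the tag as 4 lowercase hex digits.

4de7

Key decimal bytes [121] = 79 is 1 byte ≤ B = 5; zero-pad to 5 bytes: K' = 79 00 00 00 00.
K' ⊕ ipad = 4f 36 36 36 36.  K' ⊕ opad = 25 5c 5c 5c 5c.
Inner input = (K'⊕ipad) ∥ m = 4f 36 36 36 36 ∥ 37 89 cd eb.
Inner hash: even-index sum = 559 mod 256 = 47; odd-index sum = 368 mod 256 = 112 → 2f 70.
Outer input = (K'⊕opad) ∥ inner = 25 5c 5c 5c 5c ∥ 2f 70.
Outer hash (tag): even-index sum = 333 mod 256 = 77; odd-index sum = 231 mod 256 = 231 → 4d e7.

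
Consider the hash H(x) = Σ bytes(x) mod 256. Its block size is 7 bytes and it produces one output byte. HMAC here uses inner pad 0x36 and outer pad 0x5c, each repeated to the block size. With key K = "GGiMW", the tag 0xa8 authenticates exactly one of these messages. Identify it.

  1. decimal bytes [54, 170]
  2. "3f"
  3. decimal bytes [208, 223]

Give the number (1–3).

1

Key "GGiMW" = 47 47 69 4d 57 is 5 bytes ≤ B = 7; zero-pad to 7 bytes: K' = 47 47 69 4d 57 00 00.
K' ⊕ ipad = 71 71 5f 7b 61 36 36; K' ⊕ opad = 1b 1b 35 11 0b 5c 5c.
m1: inner = H(71 71 5f 7b 61 36 36 36 aa) = 69; tag = H(1b 1b 35 11 0b 5c 5c 69) = a8 ← matches
m2: inner = H(71 71 5f 7b 61 36 36 33 66) = 22; tag = H(1b 1b 35 11 0b 5c 5c 22) = 61
m3: inner = H(71 71 5f 7b 61 36 36 d0 df) = 38; tag = H(1b 1b 35 11 0b 5c 5c 38) = 77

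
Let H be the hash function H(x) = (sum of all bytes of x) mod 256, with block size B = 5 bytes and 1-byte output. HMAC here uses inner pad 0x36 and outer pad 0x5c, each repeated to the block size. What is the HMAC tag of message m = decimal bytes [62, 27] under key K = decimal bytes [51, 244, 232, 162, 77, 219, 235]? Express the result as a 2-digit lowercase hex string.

Key decimal bytes [51, 244, 232, 162, 77, 219, 235] = 33 f4 e8 a2 4d db eb is 7 bytes > B = 5, so hash it first: H(key) = c4, then zero-pad to 5 bytes: K' = c4 00 00 00 00.
K' ⊕ ipad = f2 36 36 36 36.  K' ⊕ opad = 98 5c 5c 5c 5c.
Inner input = (K'⊕ipad) ∥ m = f2 36 36 36 36 ∥ 3e 1b.
Inner hash: sum = 242+54+54+54+54+62+27 = 547; mod 256 = 35 → 23.
Outer input = (K'⊕opad) ∥ inner = 98 5c 5c 5c 5c ∥ 23.
Outer hash (tag): sum = 152+92+92+92+92+35 = 555; mod 256 = 43 → 2b.

2b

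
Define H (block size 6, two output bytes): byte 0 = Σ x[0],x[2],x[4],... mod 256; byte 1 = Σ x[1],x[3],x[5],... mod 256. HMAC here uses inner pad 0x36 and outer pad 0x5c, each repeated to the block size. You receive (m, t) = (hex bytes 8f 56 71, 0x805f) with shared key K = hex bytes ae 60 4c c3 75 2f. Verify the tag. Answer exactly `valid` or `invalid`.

Key hex bytes ae 60 4c c3 75 2f is exactly B = 6 bytes: K' = ae 60 4c c3 75 2f.
K' ⊕ ipad = 98 56 7a f5 43 19; K' ⊕ opad = f2 3c 10 9f 29 73.
Inner hash: even-index sum = 597 mod 256 = 85; odd-index sum = 442 mod 256 = 186 → 55 ba.
Outer hash (recomputed tag): even-index sum = 384 mod 256 = 128; odd-index sum = 520 mod 256 = 8 → 80 08.
Recomputed tag = 8008; claimed = 805f → mismatch.

invalid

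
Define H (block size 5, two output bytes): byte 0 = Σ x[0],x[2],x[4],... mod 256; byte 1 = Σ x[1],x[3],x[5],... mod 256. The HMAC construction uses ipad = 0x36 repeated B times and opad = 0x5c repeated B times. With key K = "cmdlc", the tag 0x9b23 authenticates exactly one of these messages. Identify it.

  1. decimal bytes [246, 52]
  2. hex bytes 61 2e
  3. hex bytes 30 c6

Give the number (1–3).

Key "cmdlc" = 63 6d 64 6c 63 is exactly B = 5 bytes: K' = 63 6d 64 6c 63.
K' ⊕ ipad = 55 5b 52 5a 55; K' ⊕ opad = 3f 31 38 30 3f.
m1: inner = H(55 5b 52 5a 55 f6 34) = 30 ab; tag = H(3f 31 38 30 3f 30 ab) = 6191
m2: inner = H(55 5b 52 5a 55 61 2e) = 2a 16; tag = H(3f 31 38 30 3f 2a 16) = cc8b
m3: inner = H(55 5b 52 5a 55 30 c6) = c2 e5; tag = H(3f 31 38 30 3f c2 e5) = 9b23 ← matches

3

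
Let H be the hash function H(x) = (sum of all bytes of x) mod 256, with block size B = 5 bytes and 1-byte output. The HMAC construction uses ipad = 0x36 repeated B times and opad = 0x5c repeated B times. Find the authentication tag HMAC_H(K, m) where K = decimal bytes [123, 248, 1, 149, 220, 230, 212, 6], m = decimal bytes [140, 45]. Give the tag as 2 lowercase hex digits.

Key decimal bytes [123, 248, 1, 149, 220, 230, 212, 6] = 7b f8 01 95 dc e6 d4 06 is 8 bytes > B = 5, so hash it first: H(key) = a5, then zero-pad to 5 bytes: K' = a5 00 00 00 00.
K' ⊕ ipad = 93 36 36 36 36.  K' ⊕ opad = f9 5c 5c 5c 5c.
Inner input = (K'⊕ipad) ∥ m = 93 36 36 36 36 ∥ 8c 2d.
Inner hash: sum = 147+54+54+54+54+140+45 = 548; mod 256 = 36 → 24.
Outer input = (K'⊕opad) ∥ inner = f9 5c 5c 5c 5c ∥ 24.
Outer hash (tag): sum = 249+92+92+92+92+36 = 653; mod 256 = 141 → 8d.

8d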